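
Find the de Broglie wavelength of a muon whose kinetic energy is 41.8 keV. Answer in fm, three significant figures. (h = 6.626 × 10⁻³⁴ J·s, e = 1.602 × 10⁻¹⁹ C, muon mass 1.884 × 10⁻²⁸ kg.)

KE = 41.8 keV = 6.696 × 10⁻¹⁵ J.
p = √(2mKE) = √(2 × 1.884 × 10⁻²⁸ × 6.696 × 10⁻¹⁵) = 1.588 × 10⁻²¹ kg·m/s.
λ = h/p = 6.626 × 10⁻³⁴ / 1.588 × 10⁻²¹ = 4.17 × 10⁻¹³ m = 417 fm.

λ = 417 fm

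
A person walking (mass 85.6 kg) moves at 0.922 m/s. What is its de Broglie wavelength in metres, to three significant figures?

p = mv = 85.6 × 0.922 = 7.892 × 10¹ kg·m/s.
λ = h/p = 6.626 × 10⁻³⁴ / 7.892 × 10¹ = 8.40 × 10⁻³⁶ m.

λ = 8.40 × 10⁻³⁶ m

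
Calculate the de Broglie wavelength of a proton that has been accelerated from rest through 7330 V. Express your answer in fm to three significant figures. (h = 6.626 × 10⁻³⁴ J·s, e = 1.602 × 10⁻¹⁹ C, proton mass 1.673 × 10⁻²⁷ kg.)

λ = 334 fm

KE = eV = 1.602 × 10⁻¹⁹ × 7330 = 1.174 × 10⁻¹⁵ J.
p = √(2mKE) = √(2 × 1.673 × 10⁻²⁷ × 1.174 × 10⁻¹⁵) = 1.982 × 10⁻²¹ kg·m/s.
λ = h/p = 6.626 × 10⁻³⁴ / 1.982 × 10⁻²¹ = 3.34 × 10⁻¹³ m = 334 fm.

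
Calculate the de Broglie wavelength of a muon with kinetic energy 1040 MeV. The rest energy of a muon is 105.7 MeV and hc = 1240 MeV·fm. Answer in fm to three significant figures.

λ = 1.09 fm

Total energy E = KE + m₀c² = 1040 + 105.7 = 1145.7 MeV.
(pc)² = E² − (m₀c²)² = (1145.7)² − (105.7)² = 1.301 × 10⁶ MeV², so pc = 1141 MeV.
λ = hc/(pc) = 1240 MeV·fm / 1141 MeV = 1.09 fm.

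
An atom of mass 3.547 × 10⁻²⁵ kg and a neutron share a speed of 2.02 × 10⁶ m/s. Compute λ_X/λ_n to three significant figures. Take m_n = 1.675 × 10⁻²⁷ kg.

At fixed v, p = mv so λ = h/(mv) ∝ 1/m.
λ_X/λ_n = m_n/m_X = 1.675 × 10⁻²⁷/3.547 × 10⁻²⁵ = 4.72 × 10⁻³.

λ_X/λ_n = 4.72 × 10⁻³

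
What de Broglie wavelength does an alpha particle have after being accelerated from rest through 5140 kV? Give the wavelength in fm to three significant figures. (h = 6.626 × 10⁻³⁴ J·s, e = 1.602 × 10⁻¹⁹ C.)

λ = 4.48 fm

KE = 2eV = 2 × 1.602 × 10⁻¹⁹ × 5.140 × 10⁶ = 1.647 × 10⁻¹² J.
p = √(2mKE) = √(2 × 6.645 × 10⁻²⁷ × 1.647 × 10⁻¹²) = 1.479 × 10⁻¹⁹ kg·m/s.
λ = h/p = 6.626 × 10⁻³⁴ / 1.479 × 10⁻¹⁹ = 4.48 × 10⁻¹⁵ m = 4.48 fm.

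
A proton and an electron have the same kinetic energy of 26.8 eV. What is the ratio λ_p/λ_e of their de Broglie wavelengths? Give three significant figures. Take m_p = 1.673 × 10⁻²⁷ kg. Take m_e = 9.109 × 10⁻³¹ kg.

λ_p/λ_e = 0.0233

At fixed KE, p = √(2mKE) so λ = h/p ∝ 1/√m.
λ_p/λ_e = √(m_e/m_p) = √(9.109 × 10⁻³¹/1.673 × 10⁻²⁷) = √(5.445 × 10⁻⁴) = 0.0233.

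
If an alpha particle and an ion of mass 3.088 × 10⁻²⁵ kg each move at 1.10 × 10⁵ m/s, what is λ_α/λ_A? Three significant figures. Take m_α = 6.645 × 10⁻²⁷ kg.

At fixed v, p = mv so λ = h/(mv) ∝ 1/m.
λ_α/λ_A = m_A/m_α = 3.088 × 10⁻²⁵/6.645 × 10⁻²⁷ = 46.5.

λ_α/λ_A = 46.5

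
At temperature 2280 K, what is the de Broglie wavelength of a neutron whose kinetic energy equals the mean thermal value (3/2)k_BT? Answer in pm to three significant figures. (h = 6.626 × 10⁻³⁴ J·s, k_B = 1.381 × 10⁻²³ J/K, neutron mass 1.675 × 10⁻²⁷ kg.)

KE = (3/2)k_BT = 1.5 × 1.381 × 10⁻²³ × 2280 = 4.723 × 10⁻²⁰ J.
p = √(2mKE) = √(2 × 1.675 × 10⁻²⁷ × 4.723 × 10⁻²⁰) = 1.258 × 10⁻²³ kg·m/s.
λ = h/p = 5.27 × 10⁻¹¹ m = 52.7 pm.

λ = 52.7 pm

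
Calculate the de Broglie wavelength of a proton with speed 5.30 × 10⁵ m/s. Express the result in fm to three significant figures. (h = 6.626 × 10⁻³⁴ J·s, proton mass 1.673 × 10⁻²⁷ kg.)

p = mv = 1.673 × 10⁻²⁷ × 5.30 × 10⁵ = 8.867 × 10⁻²² kg·m/s.
λ = h/p = 6.626 × 10⁻³⁴ / 8.867 × 10⁻²² = 7.47 × 10⁻¹³ m = 747 fm.

λ = 747 fm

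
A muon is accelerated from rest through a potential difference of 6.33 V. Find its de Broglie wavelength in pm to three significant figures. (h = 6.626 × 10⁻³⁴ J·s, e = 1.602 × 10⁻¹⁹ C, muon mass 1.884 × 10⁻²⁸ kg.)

KE = eV = 1.602 × 10⁻¹⁹ × 6.330 = 1.014 × 10⁻¹⁸ J.
p = √(2mKE) = √(2 × 1.884 × 10⁻²⁸ × 1.014 × 10⁻¹⁸) = 1.955 × 10⁻²³ kg·m/s.
λ = h/p = 6.626 × 10⁻³⁴ / 1.955 × 10⁻²³ = 3.39 × 10⁻¹¹ m = 33.9 pm.

λ = 33.9 pm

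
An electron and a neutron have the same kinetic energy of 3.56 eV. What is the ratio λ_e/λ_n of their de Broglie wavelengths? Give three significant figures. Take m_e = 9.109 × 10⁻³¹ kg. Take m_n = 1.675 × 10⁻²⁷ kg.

At fixed KE, p = √(2mKE) so λ = h/p ∝ 1/√m.
λ_e/λ_n = √(m_n/m_e) = √(1.675 × 10⁻²⁷/9.109 × 10⁻³¹) = √(1839) = 42.9.

λ_e/λ_n = 42.9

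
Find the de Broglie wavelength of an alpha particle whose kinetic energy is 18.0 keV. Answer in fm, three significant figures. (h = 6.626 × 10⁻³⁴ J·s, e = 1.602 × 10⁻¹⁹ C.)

λ = 107 fm

KE = 18.0 keV = 2.884 × 10⁻¹⁵ J.
p = √(2mKE) = √(2 × 6.645 × 10⁻²⁷ × 2.884 × 10⁻¹⁵) = 6.191 × 10⁻²¹ kg·m/s.
λ = h/p = 6.626 × 10⁻³⁴ / 6.191 × 10⁻²¹ = 1.07 × 10⁻¹³ m = 107 fm.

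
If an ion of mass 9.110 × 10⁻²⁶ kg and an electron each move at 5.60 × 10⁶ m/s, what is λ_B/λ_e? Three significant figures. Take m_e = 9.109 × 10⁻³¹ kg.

λ_B/λ_e = 1.00 × 10⁻⁵

At fixed v, p = mv so λ = h/(mv) ∝ 1/m.
λ_B/λ_e = m_e/m_B = 9.109 × 10⁻³¹/9.110 × 10⁻²⁶ = 1.00 × 10⁻⁵.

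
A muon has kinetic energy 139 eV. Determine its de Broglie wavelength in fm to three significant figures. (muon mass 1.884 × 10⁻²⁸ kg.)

KE = 139 eV = 2.227 × 10⁻¹⁷ J.
p = √(2mKE) = √(2 × 1.884 × 10⁻²⁸ × 2.227 × 10⁻¹⁷) = 9.160 × 10⁻²³ kg·m/s.
λ = h/p = 6.626 × 10⁻³⁴ / 9.160 × 10⁻²³ = 7.23 × 10⁻¹² m = 7230 fm.

λ = 7230 fm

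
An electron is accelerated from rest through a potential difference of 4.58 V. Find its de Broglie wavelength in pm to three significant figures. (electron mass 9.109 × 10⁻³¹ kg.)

KE = eV = 1.602 × 10⁻¹⁹ × 4.580 = 7.337 × 10⁻¹⁹ J.
p = √(2mKE) = √(2 × 9.109 × 10⁻³¹ × 7.337 × 10⁻¹⁹) = 1.156 × 10⁻²⁴ kg·m/s.
λ = h/p = 6.626 × 10⁻³⁴ / 1.156 × 10⁻²⁴ = 5.73 × 10⁻¹⁰ m = 573 pm.

λ = 573 pm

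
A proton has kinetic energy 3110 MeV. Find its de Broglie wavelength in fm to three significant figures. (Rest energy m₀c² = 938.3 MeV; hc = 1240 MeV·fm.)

λ = 0.315 fm

Total energy E = KE + m₀c² = 3110 + 938.3 = 4048.3 MeV.
(pc)² = E² − (m₀c²)² = (4048.3)² − (938.3)² = 1.551 × 10⁷ MeV², so pc = 3938 MeV.
λ = hc/(pc) = 1240 MeV·fm / 3938 MeV = 0.315 fm.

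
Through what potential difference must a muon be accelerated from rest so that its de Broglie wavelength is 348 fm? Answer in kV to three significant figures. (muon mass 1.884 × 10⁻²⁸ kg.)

V = 60.1 kV

p = h/λ = 6.626 × 10⁻³⁴ / 3.480 × 10⁻¹³ = 1.904 × 10⁻²¹ kg·m/s.
KE = p²/(2m) = 9.621 × 10⁻¹⁵ J.
V = KE/e = 9.621 × 10⁻¹⁵ / (1.602 × 10⁻¹⁹) = 60.1 kV.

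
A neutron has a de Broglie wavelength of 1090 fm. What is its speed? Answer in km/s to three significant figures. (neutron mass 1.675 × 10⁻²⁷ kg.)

v = 363 km/s

p = h/λ = 6.626 × 10⁻³⁴ / 1.090 × 10⁻¹² = 6.079 × 10⁻²² kg·m/s.
v = p/m = 6.079 × 10⁻²² / 1.675 × 10⁻²⁷ = 3.63 × 10⁵ m/s = 363 km/s.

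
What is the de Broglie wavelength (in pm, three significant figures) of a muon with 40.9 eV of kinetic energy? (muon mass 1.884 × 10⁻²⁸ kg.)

λ = 13.3 pm

KE = 40.9 eV = 6.552 × 10⁻¹⁸ J.
p = √(2mKE) = √(2 × 1.884 × 10⁻²⁸ × 6.552 × 10⁻¹⁸) = 4.969 × 10⁻²³ kg·m/s.
λ = h/p = 6.626 × 10⁻³⁴ / 4.969 × 10⁻²³ = 1.33 × 10⁻¹¹ m = 13.3 pm.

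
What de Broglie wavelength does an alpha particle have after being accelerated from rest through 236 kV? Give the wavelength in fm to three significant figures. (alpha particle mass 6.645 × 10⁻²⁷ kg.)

KE = 2eV = 2 × 1.602 × 10⁻¹⁹ × 2.360 × 10⁵ = 7.561 × 10⁻¹⁴ J.
p = √(2mKE) = √(2 × 6.645 × 10⁻²⁷ × 7.561 × 10⁻¹⁴) = 3.170 × 10⁻²⁰ kg·m/s.
λ = h/p = 6.626 × 10⁻³⁴ / 3.170 × 10⁻²⁰ = 2.09 × 10⁻¹⁴ m = 20.9 fm.

λ = 20.9 fm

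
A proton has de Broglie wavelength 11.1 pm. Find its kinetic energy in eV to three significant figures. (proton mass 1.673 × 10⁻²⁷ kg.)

KE = 6.65 eV

p = h/λ = 6.626 × 10⁻³⁴ / 1.110 × 10⁻¹¹ = 5.969 × 10⁻²³ kg·m/s.
KE = p²/(2m) = (5.969 × 10⁻²³)² / (2 × 1.673 × 10⁻²⁷) = 1.065 × 10⁻¹⁸ J = 6.65 eV.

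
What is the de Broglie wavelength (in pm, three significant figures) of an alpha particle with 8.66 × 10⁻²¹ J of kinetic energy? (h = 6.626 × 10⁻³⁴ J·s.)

λ = 61.8 pm

p = √(2mKE) = √(2 × 6.645 × 10⁻²⁷ × 8.660 × 10⁻²¹) = 1.073 × 10⁻²³ kg·m/s.
λ = h/p = 6.626 × 10⁻³⁴ / 1.073 × 10⁻²³ = 6.18 × 10⁻¹¹ m = 61.8 pm.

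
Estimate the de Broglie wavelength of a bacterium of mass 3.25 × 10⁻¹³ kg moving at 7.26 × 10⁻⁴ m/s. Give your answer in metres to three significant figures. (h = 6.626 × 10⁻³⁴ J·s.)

λ = 2.81 × 10⁻¹⁸ m

p = mv = 3.25 × 10⁻¹³ × 7.26 × 10⁻⁴ = 2.359 × 10⁻¹⁶ kg·m/s.
λ = h/p = 6.626 × 10⁻³⁴ / 2.359 × 10⁻¹⁶ = 2.81 × 10⁻¹⁸ m.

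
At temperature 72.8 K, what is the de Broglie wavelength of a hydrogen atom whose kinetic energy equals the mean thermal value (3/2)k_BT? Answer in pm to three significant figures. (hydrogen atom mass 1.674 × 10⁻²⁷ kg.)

KE = (3/2)k_BT = 1.5 × 1.381 × 10⁻²³ × 72.8 = 1.508 × 10⁻²¹ J.
p = √(2mKE) = √(2 × 1.674 × 10⁻²⁷ × 1.508 × 10⁻²¹) = 2.247 × 10⁻²⁴ kg·m/s.
λ = h/p = 2.95 × 10⁻¹⁰ m = 295 pm.

λ = 295 pm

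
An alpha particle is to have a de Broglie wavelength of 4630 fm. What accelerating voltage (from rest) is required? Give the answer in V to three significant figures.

V = 4.81 V

p = h/λ = 6.626 × 10⁻³⁴ / 4.630 × 10⁻¹² = 1.431 × 10⁻²² kg·m/s.
KE = p²/(2m) = 1.541 × 10⁻¹⁸ J.
V = KE/2e = 1.541 × 10⁻¹⁸ / (2 × 1.602 × 10⁻¹⁹) = 4.81 V.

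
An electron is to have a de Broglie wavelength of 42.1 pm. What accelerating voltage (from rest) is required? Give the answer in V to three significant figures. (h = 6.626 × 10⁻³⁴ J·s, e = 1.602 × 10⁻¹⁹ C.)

p = h/λ = 6.626 × 10⁻³⁴ / 4.210 × 10⁻¹¹ = 1.574 × 10⁻²³ kg·m/s.
KE = p²/(2m) = 1.360 × 10⁻¹⁶ J.
V = KE/e = 1.360 × 10⁻¹⁶ / (1.602 × 10⁻¹⁹) = 849 V.

V = 849 V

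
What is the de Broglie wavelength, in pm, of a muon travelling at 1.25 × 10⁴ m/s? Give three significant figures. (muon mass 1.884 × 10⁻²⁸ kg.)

p = mv = 1.884 × 10⁻²⁸ × 1.25 × 10⁴ = 2.355 × 10⁻²⁴ kg·m/s.
λ = h/p = 6.626 × 10⁻³⁴ / 2.355 × 10⁻²⁴ = 2.81 × 10⁻¹⁰ m = 281 pm.

λ = 281 pm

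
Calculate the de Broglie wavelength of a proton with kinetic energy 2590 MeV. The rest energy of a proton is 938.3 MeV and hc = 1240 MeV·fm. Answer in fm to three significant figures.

Total energy E = KE + m₀c² = 2590 + 938.3 = 3528.3 MeV.
(pc)² = E² − (m₀c²)² = (3528.3)² − (938.3)² = 1.157 × 10⁷ MeV², so pc = 3401 MeV.
λ = hc/(pc) = 1240 MeV·fm / 3401 MeV = 0.365 fm.

λ = 0.365 fm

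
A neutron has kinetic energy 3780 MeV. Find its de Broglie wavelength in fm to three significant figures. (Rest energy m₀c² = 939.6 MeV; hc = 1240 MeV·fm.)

λ = 0.268 fm

Total energy E = KE + m₀c² = 3780 + 939.6 = 4719.6 MeV.
(pc)² = E² − (m₀c²)² = (4719.6)² − (939.6)² = 2.139 × 10⁷ MeV², so pc = 4625 MeV.
λ = hc/(pc) = 1240 MeV·fm / 4625 MeV = 0.268 fm.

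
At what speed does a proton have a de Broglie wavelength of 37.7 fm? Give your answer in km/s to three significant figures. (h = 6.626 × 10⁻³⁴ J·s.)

v = 1.05 × 10⁴ km/s

p = h/λ = 6.626 × 10⁻³⁴ / 3.770 × 10⁻¹⁴ = 1.758 × 10⁻²⁰ kg·m/s.
v = p/m = 1.758 × 10⁻²⁰ / 1.673 × 10⁻²⁷ = 1.05 × 10⁷ m/s = 1.05 × 10⁴ km/s.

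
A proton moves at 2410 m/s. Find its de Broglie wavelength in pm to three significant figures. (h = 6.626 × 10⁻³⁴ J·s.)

λ = 164 pm

p = mv = 1.673 × 10⁻²⁷ × 2410 = 4.032 × 10⁻²⁴ kg·m/s.
λ = h/p = 6.626 × 10⁻³⁴ / 4.032 × 10⁻²⁴ = 1.64 × 10⁻¹⁰ m = 164 pm.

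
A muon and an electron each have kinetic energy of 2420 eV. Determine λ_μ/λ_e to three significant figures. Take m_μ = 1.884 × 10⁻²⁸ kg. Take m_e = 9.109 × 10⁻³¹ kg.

At fixed KE, p = √(2mKE) so λ = h/p ∝ 1/√m.
λ_μ/λ_e = √(m_e/m_μ) = √(9.109 × 10⁻³¹/1.884 × 10⁻²⁸) = √(4.835 × 10⁻³) = 0.0695.

λ_μ/λ_e = 0.0695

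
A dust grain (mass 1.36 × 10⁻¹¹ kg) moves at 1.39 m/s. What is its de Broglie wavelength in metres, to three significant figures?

p = mv = 1.36 × 10⁻¹¹ × 1.39 = 1.890 × 10⁻¹¹ kg·m/s.
λ = h/p = 6.626 × 10⁻³⁴ / 1.890 × 10⁻¹¹ = 3.51 × 10⁻²³ m.

λ = 3.51 × 10⁻²³ m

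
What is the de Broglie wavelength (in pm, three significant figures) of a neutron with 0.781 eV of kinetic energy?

λ = 32.4 pm

KE = 0.781 eV = 1.251 × 10⁻¹⁹ J.
p = √(2mKE) = √(2 × 1.675 × 10⁻²⁷ × 1.251 × 10⁻¹⁹) = 2.047 × 10⁻²³ kg·m/s.
λ = h/p = 6.626 × 10⁻³⁴ / 2.047 × 10⁻²³ = 3.24 × 10⁻¹¹ m = 32.4 pm.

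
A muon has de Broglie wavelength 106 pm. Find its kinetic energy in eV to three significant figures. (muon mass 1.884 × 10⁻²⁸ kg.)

p = h/λ = 6.626 × 10⁻³⁴ / 1.060 × 10⁻¹⁰ = 6.251 × 10⁻²⁴ kg·m/s.
KE = p²/(2m) = (6.251 × 10⁻²⁴)² / (2 × 1.884 × 10⁻²⁸) = 1.037 × 10⁻¹⁹ J = 0.647 eV.

KE = 0.647 eV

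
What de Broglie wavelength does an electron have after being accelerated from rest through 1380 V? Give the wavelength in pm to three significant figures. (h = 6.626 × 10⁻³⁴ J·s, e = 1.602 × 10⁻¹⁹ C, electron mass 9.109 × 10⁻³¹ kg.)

KE = eV = 1.602 × 10⁻¹⁹ × 1380 = 2.211 × 10⁻¹⁶ J.
p = √(2mKE) = √(2 × 9.109 × 10⁻³¹ × 2.211 × 10⁻¹⁶) = 2.007 × 10⁻²³ kg·m/s.
λ = h/p = 6.626 × 10⁻³⁴ / 2.007 × 10⁻²³ = 3.30 × 10⁻¹¹ m = 33.0 pm.

λ = 33.0 pm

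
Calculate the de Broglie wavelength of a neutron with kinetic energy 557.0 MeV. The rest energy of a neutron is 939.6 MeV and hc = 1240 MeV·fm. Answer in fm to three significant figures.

λ = 1.06 fm

Total energy E = KE + m₀c² = 557.0 + 939.6 = 1496.6 MeV.
(pc)² = E² − (m₀c²)² = (1496.6)² − (939.6)² = 1.357 × 10⁶ MeV², so pc = 1165 MeV.
λ = hc/(pc) = 1240 MeV·fm / 1165 MeV = 1.06 fm.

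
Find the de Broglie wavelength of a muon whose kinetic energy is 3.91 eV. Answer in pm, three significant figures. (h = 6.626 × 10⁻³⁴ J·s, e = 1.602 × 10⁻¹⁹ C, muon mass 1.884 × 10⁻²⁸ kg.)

λ = 43.1 pm

KE = 3.91 eV = 6.264 × 10⁻¹⁹ J.
p = √(2mKE) = √(2 × 1.884 × 10⁻²⁸ × 6.264 × 10⁻¹⁹) = 1.536 × 10⁻²³ kg·m/s.
λ = h/p = 6.626 × 10⁻³⁴ / 1.536 × 10⁻²³ = 4.31 × 10⁻¹¹ m = 43.1 pm.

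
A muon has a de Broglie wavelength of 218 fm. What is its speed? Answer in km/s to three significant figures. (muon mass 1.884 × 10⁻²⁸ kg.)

v = 1.61 × 10⁴ km/s

p = h/λ = 6.626 × 10⁻³⁴ / 2.180 × 10⁻¹³ = 3.039 × 10⁻²¹ kg·m/s.
v = p/m = 3.039 × 10⁻²¹ / 1.884 × 10⁻²⁸ = 1.61 × 10⁷ m/s = 1.61 × 10⁴ km/s.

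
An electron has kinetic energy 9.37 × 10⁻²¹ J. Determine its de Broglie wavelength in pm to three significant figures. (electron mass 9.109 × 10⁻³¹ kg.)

λ = 5070 pm

p = √(2mKE) = √(2 × 9.109 × 10⁻³¹ × 9.370 × 10⁻²¹) = 1.307 × 10⁻²⁵ kg·m/s.
λ = h/p = 6.626 × 10⁻³⁴ / 1.307 × 10⁻²⁵ = 5.07 × 10⁻⁹ m = 5070 pm.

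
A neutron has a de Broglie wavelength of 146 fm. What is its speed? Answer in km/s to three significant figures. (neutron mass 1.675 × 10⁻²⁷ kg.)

p = h/λ = 6.626 × 10⁻³⁴ / 1.460 × 10⁻¹³ = 4.538 × 10⁻²¹ kg·m/s.
v = p/m = 4.538 × 10⁻²¹ / 1.675 × 10⁻²⁷ = 2.71 × 10⁶ m/s = 2710 km/s.

v = 2710 km/s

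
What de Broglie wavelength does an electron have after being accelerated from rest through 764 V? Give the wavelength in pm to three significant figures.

KE = eV = 1.602 × 10⁻¹⁹ × 764.0 = 1.224 × 10⁻¹⁶ J.
p = √(2mKE) = √(2 × 9.109 × 10⁻³¹ × 1.224 × 10⁻¹⁶) = 1.493 × 10⁻²³ kg·m/s.
λ = h/p = 6.626 × 10⁻³⁴ / 1.493 × 10⁻²³ = 4.44 × 10⁻¹¹ m = 44.4 pm.

λ = 44.4 pm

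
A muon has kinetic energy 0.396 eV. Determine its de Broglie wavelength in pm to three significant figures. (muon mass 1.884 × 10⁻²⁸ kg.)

KE = 0.396 eV = 6.344 × 10⁻²⁰ J.
p = √(2mKE) = √(2 × 1.884 × 10⁻²⁸ × 6.344 × 10⁻²⁰) = 4.889 × 10⁻²⁴ kg·m/s.
λ = h/p = 6.626 × 10⁻³⁴ / 4.889 × 10⁻²⁴ = 1.36 × 10⁻¹⁰ m = 136 pm.

λ = 136 pm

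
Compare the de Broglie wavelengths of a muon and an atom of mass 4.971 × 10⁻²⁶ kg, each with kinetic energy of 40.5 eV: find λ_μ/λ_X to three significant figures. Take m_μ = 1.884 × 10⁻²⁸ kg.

At fixed KE, p = √(2mKE) so λ = h/p ∝ 1/√m.
λ_μ/λ_X = √(m_X/m_μ) = √(4.971 × 10⁻²⁶/1.884 × 10⁻²⁸) = √(263.9) = 16.2.

λ_μ/λ_X = 16.2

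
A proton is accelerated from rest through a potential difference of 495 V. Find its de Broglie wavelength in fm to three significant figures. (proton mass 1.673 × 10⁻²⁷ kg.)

KE = eV = 1.602 × 10⁻¹⁹ × 495.0 = 7.930 × 10⁻¹⁷ J.
p = √(2mKE) = √(2 × 1.673 × 10⁻²⁷ × 7.930 × 10⁻¹⁷) = 5.151 × 10⁻²² kg·m/s.
λ = h/p = 6.626 × 10⁻³⁴ / 5.151 × 10⁻²² = 1.29 × 10⁻¹² m = 1290 fm.

λ = 1290 fm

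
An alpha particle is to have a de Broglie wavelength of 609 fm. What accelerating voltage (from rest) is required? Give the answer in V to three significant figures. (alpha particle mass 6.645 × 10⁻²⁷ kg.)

p = h/λ = 6.626 × 10⁻³⁴ / 6.090 × 10⁻¹³ = 1.088 × 10⁻²¹ kg·m/s.
KE = p²/(2m) = 8.907 × 10⁻¹⁷ J.
V = KE/2e = 8.907 × 10⁻¹⁷ / (2 × 1.602 × 10⁻¹⁹) = 278 V.

V = 278 V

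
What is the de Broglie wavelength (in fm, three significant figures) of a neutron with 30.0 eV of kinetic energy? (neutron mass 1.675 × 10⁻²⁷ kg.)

λ = 5220 fm

KE = 30.0 eV = 4.806 × 10⁻¹⁸ J.
p = √(2mKE) = √(2 × 1.675 × 10⁻²⁷ × 4.806 × 10⁻¹⁸) = 1.269 × 10⁻²² kg·m/s.
λ = h/p = 6.626 × 10⁻³⁴ / 1.269 × 10⁻²² = 5.22 × 10⁻¹² m = 5220 fm.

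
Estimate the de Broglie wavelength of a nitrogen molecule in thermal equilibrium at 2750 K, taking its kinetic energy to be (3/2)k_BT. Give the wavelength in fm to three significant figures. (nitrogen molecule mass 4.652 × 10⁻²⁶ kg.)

KE = (3/2)k_BT = 1.5 × 1.381 × 10⁻²³ × 2750 = 5.697 × 10⁻²⁰ J.
p = √(2mKE) = √(2 × 4.652 × 10⁻²⁶ × 5.697 × 10⁻²⁰) = 7.280 × 10⁻²³ kg·m/s.
λ = h/p = 9.10 × 10⁻¹² m = 9100 fm.

λ = 9100 fm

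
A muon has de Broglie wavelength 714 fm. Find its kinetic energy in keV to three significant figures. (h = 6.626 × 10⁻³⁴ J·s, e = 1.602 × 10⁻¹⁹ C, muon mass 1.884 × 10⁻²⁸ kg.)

p = h/λ = 6.626 × 10⁻³⁴ / 7.140 × 10⁻¹³ = 9.280 × 10⁻²² kg·m/s.
KE = p²/(2m) = (9.280 × 10⁻²²)² / (2 × 1.884 × 10⁻²⁸) = 2.286 × 10⁻¹⁵ J = 14.3 keV.

KE = 14.3 keV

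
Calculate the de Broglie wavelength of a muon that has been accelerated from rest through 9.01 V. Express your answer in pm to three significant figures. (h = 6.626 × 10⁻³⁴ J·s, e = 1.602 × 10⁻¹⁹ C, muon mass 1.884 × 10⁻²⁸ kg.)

λ = 28.4 pm

KE = eV = 1.602 × 10⁻¹⁹ × 9.010 = 1.443 × 10⁻¹⁸ J.
p = √(2mKE) = √(2 × 1.884 × 10⁻²⁸ × 1.443 × 10⁻¹⁸) = 2.332 × 10⁻²³ kg·m/s.
λ = h/p = 6.626 × 10⁻³⁴ / 2.332 × 10⁻²³ = 2.84 × 10⁻¹¹ m = 28.4 pm.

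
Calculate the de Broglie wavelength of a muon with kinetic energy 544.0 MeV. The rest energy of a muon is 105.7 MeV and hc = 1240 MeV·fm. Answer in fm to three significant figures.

λ = 1.93 fm

Total energy E = KE + m₀c² = 544.0 + 105.7 = 649.7 MeV.
(pc)² = E² − (m₀c²)² = (649.7)² − (105.7)² = 4.109 × 10⁵ MeV², so pc = 641.0 MeV.
λ = hc/(pc) = 1240 MeV·fm / 641.0 MeV = 1.93 fm.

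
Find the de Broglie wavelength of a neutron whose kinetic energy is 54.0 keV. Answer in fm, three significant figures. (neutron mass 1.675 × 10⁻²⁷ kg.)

λ = 123 fm

KE = 54.0 keV = 8.651 × 10⁻¹⁵ J.
p = √(2mKE) = √(2 × 1.675 × 10⁻²⁷ × 8.651 × 10⁻¹⁵) = 5.383 × 10⁻²¹ kg·m/s.
λ = h/p = 6.626 × 10⁻³⁴ / 5.383 × 10⁻²¹ = 1.23 × 10⁻¹³ m = 123 fm.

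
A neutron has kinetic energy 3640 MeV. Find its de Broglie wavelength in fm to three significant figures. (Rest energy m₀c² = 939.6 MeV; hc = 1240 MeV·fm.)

λ = 0.277 fm

Total energy E = KE + m₀c² = 3640 + 939.6 = 4579.6 MeV.
(pc)² = E² − (m₀c²)² = (4579.6)² − (939.6)² = 2.009 × 10⁷ MeV², so pc = 4482 MeV.
λ = hc/(pc) = 1240 MeV·fm / 4482 MeV = 0.277 fm.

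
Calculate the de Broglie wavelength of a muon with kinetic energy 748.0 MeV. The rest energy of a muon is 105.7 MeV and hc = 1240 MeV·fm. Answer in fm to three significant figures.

Total energy E = KE + m₀c² = 748.0 + 105.7 = 853.7 MeV.
(pc)² = E² − (m₀c²)² = (853.7)² − (105.7)² = 7.176 × 10⁵ MeV², so pc = 847.1 MeV.
λ = hc/(pc) = 1240 MeV·fm / 847.1 MeV = 1.46 fm.

λ = 1.46 fm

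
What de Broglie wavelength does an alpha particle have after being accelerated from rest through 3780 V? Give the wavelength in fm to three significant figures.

KE = 2eV = 2 × 1.602 × 10⁻¹⁹ × 3780 = 1.211 × 10⁻¹⁵ J.
p = √(2mKE) = √(2 × 6.645 × 10⁻²⁷ × 1.211 × 10⁻¹⁵) = 4.012 × 10⁻²¹ kg·m/s.
λ = h/p = 6.626 × 10⁻³⁴ / 4.012 × 10⁻²¹ = 1.65 × 10⁻¹³ m = 165 fm.

λ = 165 fm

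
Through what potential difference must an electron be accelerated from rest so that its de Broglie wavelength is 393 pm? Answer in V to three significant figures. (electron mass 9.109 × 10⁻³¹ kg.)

p = h/λ = 6.626 × 10⁻³⁴ / 3.930 × 10⁻¹⁰ = 1.686 × 10⁻²⁴ kg·m/s.
KE = p²/(2m) = 1.560 × 10⁻¹⁸ J.
V = KE/e = 1.560 × 10⁻¹⁸ / (1.602 × 10⁻¹⁹) = 9.74 V.

V = 9.74 V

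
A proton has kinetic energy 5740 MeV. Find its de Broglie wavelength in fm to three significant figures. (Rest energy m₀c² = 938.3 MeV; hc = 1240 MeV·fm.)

λ = 0.188 fm

Total energy E = KE + m₀c² = 5740 + 938.3 = 6678.3 MeV.
(pc)² = E² − (m₀c²)² = (6678.3)² − (938.3)² = 4.372 × 10⁷ MeV², so pc = 6612 MeV.
λ = hc/(pc) = 1240 MeV·fm / 6612 MeV = 0.188 fm.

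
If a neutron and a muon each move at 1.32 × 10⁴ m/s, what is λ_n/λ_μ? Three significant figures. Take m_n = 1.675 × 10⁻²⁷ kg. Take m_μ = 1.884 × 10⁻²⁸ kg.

λ_n/λ_μ = 0.112

At fixed v, p = mv so λ = h/(mv) ∝ 1/m.
λ_n/λ_μ = m_μ/m_n = 1.884 × 10⁻²⁸/1.675 × 10⁻²⁷ = 0.112.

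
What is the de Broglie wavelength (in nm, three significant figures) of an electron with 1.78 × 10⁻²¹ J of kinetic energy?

p = √(2mKE) = √(2 × 9.109 × 10⁻³¹ × 1.780 × 10⁻²¹) = 5.695 × 10⁻²⁶ kg·m/s.
λ = h/p = 6.626 × 10⁻³⁴ / 5.695 × 10⁻²⁶ = 1.16 × 10⁻⁸ m = 11.6 nm.

λ = 11.6 nm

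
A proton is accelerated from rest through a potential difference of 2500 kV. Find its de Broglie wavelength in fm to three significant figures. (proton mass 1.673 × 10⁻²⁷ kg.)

λ = 18.1 fm

KE = eV = 1.602 × 10⁻¹⁹ × 2.500 × 10⁶ = 4.005 × 10⁻¹³ J.
p = √(2mKE) = √(2 × 1.673 × 10⁻²⁷ × 4.005 × 10⁻¹³) = 3.661 × 10⁻²⁰ kg·m/s.
λ = h/p = 6.626 × 10⁻³⁴ / 3.661 × 10⁻²⁰ = 1.81 × 10⁻¹⁴ m = 18.1 fm.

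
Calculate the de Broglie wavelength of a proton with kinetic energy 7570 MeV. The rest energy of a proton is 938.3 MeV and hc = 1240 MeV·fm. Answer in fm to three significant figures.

Total energy E = KE + m₀c² = 7570 + 938.3 = 8508.3 MeV.
(pc)² = E² − (m₀c²)² = (8508.3)² − (938.3)² = 7.151 × 10⁷ MeV², so pc = 8456 MeV.
λ = hc/(pc) = 1240 MeV·fm / 8456 MeV = 0.147 fm.

λ = 0.147 fm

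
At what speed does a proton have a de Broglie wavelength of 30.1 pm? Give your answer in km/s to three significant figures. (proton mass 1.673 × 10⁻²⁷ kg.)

v = 13.2 km/s

p = h/λ = 6.626 × 10⁻³⁴ / 3.010 × 10⁻¹¹ = 2.201 × 10⁻²³ kg·m/s.
v = p/m = 2.201 × 10⁻²³ / 1.673 × 10⁻²⁷ = 1.32 × 10⁴ m/s = 13.2 km/s.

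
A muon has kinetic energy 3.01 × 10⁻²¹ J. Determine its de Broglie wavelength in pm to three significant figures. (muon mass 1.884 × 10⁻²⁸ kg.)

λ = 622 pm

p = √(2mKE) = √(2 × 1.884 × 10⁻²⁸ × 3.010 × 10⁻²¹) = 1.065 × 10⁻²⁴ kg·m/s.
λ = h/p = 6.626 × 10⁻³⁴ / 1.065 × 10⁻²⁴ = 6.22 × 10⁻¹⁰ m = 622 pm.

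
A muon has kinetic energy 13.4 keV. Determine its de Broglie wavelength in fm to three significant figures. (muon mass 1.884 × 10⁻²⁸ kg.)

λ = 737 fm

KE = 13.4 keV = 2.147 × 10⁻¹⁵ J.
p = √(2mKE) = √(2 × 1.884 × 10⁻²⁸ × 2.147 × 10⁻¹⁵) = 8.994 × 10⁻²² kg·m/s.
λ = h/p = 6.626 × 10⁻³⁴ / 8.994 × 10⁻²² = 7.37 × 10⁻¹³ m = 737 fm.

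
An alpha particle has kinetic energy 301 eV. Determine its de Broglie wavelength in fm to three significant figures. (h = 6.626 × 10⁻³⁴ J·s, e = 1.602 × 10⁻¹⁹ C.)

λ = 828 fm

KE = 301 eV = 4.822 × 10⁻¹⁷ J.
p = √(2mKE) = √(2 × 6.645 × 10⁻²⁷ × 4.822 × 10⁻¹⁷) = 8.005 × 10⁻²² kg·m/s.
λ = h/p = 6.626 × 10⁻³⁴ / 8.005 × 10⁻²² = 8.28 × 10⁻¹³ m = 828 fm.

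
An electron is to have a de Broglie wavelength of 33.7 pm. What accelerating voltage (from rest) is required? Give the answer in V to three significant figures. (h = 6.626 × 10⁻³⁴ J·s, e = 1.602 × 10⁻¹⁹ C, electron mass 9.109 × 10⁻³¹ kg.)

V = 1320 V

p = h/λ = 6.626 × 10⁻³⁴ / 3.370 × 10⁻¹¹ = 1.966 × 10⁻²³ kg·m/s.
KE = p²/(2m) = 2.122 × 10⁻¹⁶ J.
V = KE/e = 2.122 × 10⁻¹⁶ / (1.602 × 10⁻¹⁹) = 1320 V.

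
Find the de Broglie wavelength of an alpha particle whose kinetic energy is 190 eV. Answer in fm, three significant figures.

λ = 1040 fm

KE = 190 eV = 3.044 × 10⁻¹⁷ J.
p = √(2mKE) = √(2 × 6.645 × 10⁻²⁷ × 3.044 × 10⁻¹⁷) = 6.360 × 10⁻²² kg·m/s.
λ = h/p = 6.626 × 10⁻³⁴ / 6.360 × 10⁻²² = 1.04 × 10⁻¹² m = 1040 fm.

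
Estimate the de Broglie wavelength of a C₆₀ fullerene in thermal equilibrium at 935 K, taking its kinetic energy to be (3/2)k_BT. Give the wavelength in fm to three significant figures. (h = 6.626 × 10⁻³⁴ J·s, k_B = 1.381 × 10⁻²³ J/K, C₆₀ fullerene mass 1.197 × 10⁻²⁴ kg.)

KE = (3/2)k_BT = 1.5 × 1.381 × 10⁻²³ × 935 = 1.937 × 10⁻²⁰ J.
p = √(2mKE) = √(2 × 1.197 × 10⁻²⁴ × 1.937 × 10⁻²⁰) = 2.153 × 10⁻²² kg·m/s.
λ = h/p = 3.08 × 10⁻¹² m = 3080 fm.

λ = 3080 fm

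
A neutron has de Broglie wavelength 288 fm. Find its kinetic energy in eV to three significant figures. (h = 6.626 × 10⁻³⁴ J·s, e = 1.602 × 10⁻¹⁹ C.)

KE = 9860 eV

p = h/λ = 6.626 × 10⁻³⁴ / 2.880 × 10⁻¹³ = 2.301 × 10⁻²¹ kg·m/s.
KE = p²/(2m) = (2.301 × 10⁻²¹)² / (2 × 1.675 × 10⁻²⁷) = 1.580 × 10⁻¹⁵ J = 9860 eV.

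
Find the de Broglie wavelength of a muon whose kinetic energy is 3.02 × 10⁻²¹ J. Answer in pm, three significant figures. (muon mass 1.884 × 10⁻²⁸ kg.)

p = √(2mKE) = √(2 × 1.884 × 10⁻²⁸ × 3.020 × 10⁻²¹) = 1.067 × 10⁻²⁴ kg·m/s.
λ = h/p = 6.626 × 10⁻³⁴ / 1.067 × 10⁻²⁴ = 6.21 × 10⁻¹⁰ m = 621 pm.

λ = 621 pm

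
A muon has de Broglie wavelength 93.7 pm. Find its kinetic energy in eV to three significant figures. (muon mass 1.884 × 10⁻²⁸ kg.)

KE = 0.828 eV

p = h/λ = 6.626 × 10⁻³⁴ / 9.370 × 10⁻¹¹ = 7.072 × 10⁻²⁴ kg·m/s.
KE = p²/(2m) = (7.072 × 10⁻²⁴)² / (2 × 1.884 × 10⁻²⁸) = 1.327 × 10⁻¹⁹ J = 0.828 eV.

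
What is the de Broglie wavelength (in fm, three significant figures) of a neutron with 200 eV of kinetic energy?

λ = 2020 fm

KE = 200 eV = 3.204 × 10⁻¹⁷ J.
p = √(2mKE) = √(2 × 1.675 × 10⁻²⁷ × 3.204 × 10⁻¹⁷) = 3.276 × 10⁻²² kg·m/s.
λ = h/p = 6.626 × 10⁻³⁴ / 3.276 × 10⁻²² = 2.02 × 10⁻¹² m = 2020 fm.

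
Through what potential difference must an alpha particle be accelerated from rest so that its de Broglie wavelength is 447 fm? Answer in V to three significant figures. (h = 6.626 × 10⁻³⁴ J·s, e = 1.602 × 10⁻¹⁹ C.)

p = h/λ = 6.626 × 10⁻³⁴ / 4.470 × 10⁻¹³ = 1.482 × 10⁻²¹ kg·m/s.
KE = p²/(2m) = 1.653 × 10⁻¹⁶ J.
V = KE/2e = 1.653 × 10⁻¹⁶ / (2 × 1.602 × 10⁻¹⁹) = 516 V.

V = 516 V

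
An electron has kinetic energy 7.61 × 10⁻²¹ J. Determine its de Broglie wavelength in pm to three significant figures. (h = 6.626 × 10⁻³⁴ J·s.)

λ = 5630 pm

p = √(2mKE) = √(2 × 9.109 × 10⁻³¹ × 7.610 × 10⁻²¹) = 1.177 × 10⁻²⁵ kg·m/s.
λ = h/p = 6.626 × 10⁻³⁴ / 1.177 × 10⁻²⁵ = 5.63 × 10⁻⁹ m = 5630 pm.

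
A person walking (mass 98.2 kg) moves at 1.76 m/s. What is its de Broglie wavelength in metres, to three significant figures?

λ = 3.83 × 10⁻³⁶ m

p = mv = 98.2 × 1.76 = 1.728 × 10² kg·m/s.
λ = h/p = 6.626 × 10⁻³⁴ / 1.728 × 10² = 3.83 × 10⁻³⁶ m.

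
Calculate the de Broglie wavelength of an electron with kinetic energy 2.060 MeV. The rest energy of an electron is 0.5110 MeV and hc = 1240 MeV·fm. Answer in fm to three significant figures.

λ = 492 fm

Total energy E = KE + m₀c² = 2.060 + 0.5110 = 2.5710 MeV.
(pc)² = E² − (m₀c²)² = (2.5710)² − (0.5110)² = 6.349 MeV², so pc = 2.520 MeV.
λ = hc/(pc) = 1240 MeV·fm / 2.520 MeV = 492 fm.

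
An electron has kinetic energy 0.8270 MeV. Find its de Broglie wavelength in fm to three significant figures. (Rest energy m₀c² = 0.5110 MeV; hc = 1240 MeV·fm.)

Total energy E = KE + m₀c² = 0.8270 + 0.5110 = 1.3380 MeV.
(pc)² = E² − (m₀c²)² = (1.3380)² − (0.5110)² = 1.529 MeV², so pc = 1.237 MeV.
λ = hc/(pc) = 1240 MeV·fm / 1.237 MeV = 1000 fm.

λ = 1000 fm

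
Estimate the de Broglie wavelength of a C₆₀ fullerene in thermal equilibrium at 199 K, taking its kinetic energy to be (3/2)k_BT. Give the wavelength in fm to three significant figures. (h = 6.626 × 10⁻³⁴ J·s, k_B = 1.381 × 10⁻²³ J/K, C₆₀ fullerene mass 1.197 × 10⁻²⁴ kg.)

λ = 6670 fm

KE = (3/2)k_BT = 1.5 × 1.381 × 10⁻²³ × 199 = 4.122 × 10⁻²¹ J.
p = √(2mKE) = √(2 × 1.197 × 10⁻²⁴ × 4.122 × 10⁻²¹) = 9.934 × 10⁻²³ kg·m/s.
λ = h/p = 6.67 × 10⁻¹² m = 6670 fm.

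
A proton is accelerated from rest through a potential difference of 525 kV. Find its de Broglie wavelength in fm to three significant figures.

KE = eV = 1.602 × 10⁻¹⁹ × 5.250 × 10⁵ = 8.411 × 10⁻¹⁴ J.
p = √(2mKE) = √(2 × 1.673 × 10⁻²⁷ × 8.411 × 10⁻¹⁴) = 1.678 × 10⁻²⁰ kg·m/s.
λ = h/p = 6.626 × 10⁻³⁴ / 1.678 × 10⁻²⁰ = 3.95 × 10⁻¹⁴ m = 39.5 fm.

λ = 39.5 fm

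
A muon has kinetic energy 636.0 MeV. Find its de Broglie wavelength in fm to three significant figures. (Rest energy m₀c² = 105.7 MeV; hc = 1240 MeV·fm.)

λ = 1.69 fm

Total energy E = KE + m₀c² = 636.0 + 105.7 = 741.7 MeV.
(pc)² = E² − (m₀c²)² = (741.7)² − (105.7)² = 5.389 × 10⁵ MeV², so pc = 734.1 MeV.
λ = hc/(pc) = 1240 MeV·fm / 734.1 MeV = 1.69 fm.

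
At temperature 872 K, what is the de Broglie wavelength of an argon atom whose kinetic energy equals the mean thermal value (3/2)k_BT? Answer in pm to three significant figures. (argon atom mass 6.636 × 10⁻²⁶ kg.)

KE = (3/2)k_BT = 1.5 × 1.381 × 10⁻²³ × 872 = 1.806 × 10⁻²⁰ J.
p = √(2mKE) = √(2 × 6.636 × 10⁻²⁶ × 1.806 × 10⁻²⁰) = 4.896 × 10⁻²³ kg·m/s.
λ = h/p = 1.35 × 10⁻¹¹ m = 13.5 pm.

λ = 13.5 pm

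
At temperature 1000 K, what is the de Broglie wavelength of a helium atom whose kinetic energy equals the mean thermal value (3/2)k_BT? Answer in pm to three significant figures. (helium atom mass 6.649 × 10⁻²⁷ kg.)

λ = 39.9 pm

KE = (3/2)k_BT = 1.5 × 1.381 × 10⁻²³ × 1000 = 2.072 × 10⁻²⁰ J.
p = √(2mKE) = √(2 × 6.649 × 10⁻²⁷ × 2.072 × 10⁻²⁰) = 1.660 × 10⁻²³ kg·m/s.
λ = h/p = 3.99 × 10⁻¹¹ m = 39.9 pm.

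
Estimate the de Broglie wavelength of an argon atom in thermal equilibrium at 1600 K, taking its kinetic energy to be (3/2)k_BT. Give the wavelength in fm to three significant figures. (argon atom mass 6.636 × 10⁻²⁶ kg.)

λ = 9990 fm

KE = (3/2)k_BT = 1.5 × 1.381 × 10⁻²³ × 1600 = 3.314 × 10⁻²⁰ J.
p = √(2mKE) = √(2 × 6.636 × 10⁻²⁶ × 3.314 × 10⁻²⁰) = 6.632 × 10⁻²³ kg·m/s.
λ = h/p = 9.99 × 10⁻¹² m = 9990 fm.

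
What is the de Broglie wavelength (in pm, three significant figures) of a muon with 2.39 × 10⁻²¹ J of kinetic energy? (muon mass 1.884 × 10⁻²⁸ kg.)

λ = 698 pm

p = √(2mKE) = √(2 × 1.884 × 10⁻²⁸ × 2.390 × 10⁻²¹) = 9.490 × 10⁻²⁵ kg·m/s.
λ = h/p = 6.626 × 10⁻³⁴ / 9.490 × 10⁻²⁵ = 6.98 × 10⁻¹⁰ m = 698 pm.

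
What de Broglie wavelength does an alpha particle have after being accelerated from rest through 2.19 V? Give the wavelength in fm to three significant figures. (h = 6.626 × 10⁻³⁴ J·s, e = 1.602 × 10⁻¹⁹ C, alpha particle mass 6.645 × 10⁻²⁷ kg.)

λ = 6860 fm

KE = 2eV = 2 × 1.602 × 10⁻¹⁹ × 2.190 = 7.017 × 10⁻¹⁹ J.
p = √(2mKE) = √(2 × 6.645 × 10⁻²⁷ × 7.017 × 10⁻¹⁹) = 9.657 × 10⁻²³ kg·m/s.
λ = h/p = 6.626 × 10⁻³⁴ / 9.657 × 10⁻²³ = 6.86 × 10⁻¹² m = 6860 fm.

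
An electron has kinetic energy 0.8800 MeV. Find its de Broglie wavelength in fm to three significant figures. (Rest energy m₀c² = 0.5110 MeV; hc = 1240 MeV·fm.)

λ = 958 fm

Total energy E = KE + m₀c² = 0.8800 + 0.5110 = 1.3910 MeV.
(pc)² = E² − (m₀c²)² = (1.3910)² − (0.5110)² = 1.674 MeV², so pc = 1.294 MeV.
λ = hc/(pc) = 1240 MeV·fm / 1.294 MeV = 958 fm.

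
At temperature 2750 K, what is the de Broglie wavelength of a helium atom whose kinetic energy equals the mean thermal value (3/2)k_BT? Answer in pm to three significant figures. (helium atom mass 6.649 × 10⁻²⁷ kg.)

KE = (3/2)k_BT = 1.5 × 1.381 × 10⁻²³ × 2750 = 5.697 × 10⁻²⁰ J.
p = √(2mKE) = √(2 × 6.649 × 10⁻²⁷ × 5.697 × 10⁻²⁰) = 2.752 × 10⁻²³ kg·m/s.
λ = h/p = 2.41 × 10⁻¹¹ m = 24.1 pm.

λ = 24.1 pm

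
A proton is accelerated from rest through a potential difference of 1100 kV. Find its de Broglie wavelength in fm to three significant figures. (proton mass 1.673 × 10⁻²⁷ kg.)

λ = 27.3 fm

KE = eV = 1.602 × 10⁻¹⁹ × 1.100 × 10⁶ = 1.762 × 10⁻¹³ J.
p = √(2mKE) = √(2 × 1.673 × 10⁻²⁷ × 1.762 × 10⁻¹³) = 2.428 × 10⁻²⁰ kg·m/s.
λ = h/p = 6.626 × 10⁻³⁴ / 2.428 × 10⁻²⁰ = 2.73 × 10⁻¹⁴ m = 27.3 fm.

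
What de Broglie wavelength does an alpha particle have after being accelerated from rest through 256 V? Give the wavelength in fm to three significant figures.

KE = 2eV = 2 × 1.602 × 10⁻¹⁹ × 256.0 = 8.202 × 10⁻¹⁷ J.
p = √(2mKE) = √(2 × 6.645 × 10⁻²⁷ × 8.202 × 10⁻¹⁷) = 1.044 × 10⁻²¹ kg·m/s.
λ = h/p = 6.626 × 10⁻³⁴ / 1.044 × 10⁻²¹ = 6.35 × 10⁻¹³ m = 635 fm.

λ = 635 fm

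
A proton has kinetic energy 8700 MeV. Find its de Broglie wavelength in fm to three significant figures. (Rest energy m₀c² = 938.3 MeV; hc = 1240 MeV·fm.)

Total energy E = KE + m₀c² = 8700 + 938.3 = 9638.3 MeV.
(pc)² = E² − (m₀c²)² = (9638.3)² − (938.3)² = 9.202 × 10⁷ MeV², so pc = 9593 MeV.
λ = hc/(pc) = 1240 MeV·fm / 9593 MeV = 0.129 fm.

λ = 0.129 fm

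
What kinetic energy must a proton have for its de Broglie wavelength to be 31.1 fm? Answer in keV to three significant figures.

p = h/λ = 6.626 × 10⁻³⁴ / 3.110 × 10⁻¹⁴ = 2.131 × 10⁻²⁰ kg·m/s.
KE = p²/(2m) = (2.131 × 10⁻²⁰)² / (2 × 1.673 × 10⁻²⁷) = 1.357 × 10⁻¹³ J = 847 keV.

KE = 847 keV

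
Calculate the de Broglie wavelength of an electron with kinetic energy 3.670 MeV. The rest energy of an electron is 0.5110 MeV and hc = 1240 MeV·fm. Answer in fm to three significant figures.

Total energy E = KE + m₀c² = 3.670 + 0.5110 = 4.1810 MeV.
(pc)² = E² − (m₀c²)² = (4.1810)² − (0.5110)² = 17.22 MeV², so pc = 4.150 MeV.
λ = hc/(pc) = 1240 MeV·fm / 4.150 MeV = 299 fm.

λ = 299 fm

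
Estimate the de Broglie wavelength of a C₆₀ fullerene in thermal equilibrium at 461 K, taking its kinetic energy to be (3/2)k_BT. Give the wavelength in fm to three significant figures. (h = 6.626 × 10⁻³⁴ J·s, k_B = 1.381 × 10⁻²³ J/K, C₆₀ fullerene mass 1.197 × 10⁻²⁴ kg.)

KE = (3/2)k_BT = 1.5 × 1.381 × 10⁻²³ × 461 = 9.550 × 10⁻²¹ J.
p = √(2mKE) = √(2 × 1.197 × 10⁻²⁴ × 9.550 × 10⁻²¹) = 1.512 × 10⁻²² kg·m/s.
λ = h/p = 4.38 × 10⁻¹² m = 4380 fm.

λ = 4380 fm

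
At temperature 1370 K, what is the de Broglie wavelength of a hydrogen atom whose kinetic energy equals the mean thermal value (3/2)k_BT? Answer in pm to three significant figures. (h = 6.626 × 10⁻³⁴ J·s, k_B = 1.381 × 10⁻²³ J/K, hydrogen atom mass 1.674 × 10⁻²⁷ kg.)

λ = 68.0 pm

KE = (3/2)k_BT = 1.5 × 1.381 × 10⁻²³ × 1370 = 2.838 × 10⁻²⁰ J.
p = √(2mKE) = √(2 × 1.674 × 10⁻²⁷ × 2.838 × 10⁻²⁰) = 9.748 × 10⁻²⁴ kg·m/s.
λ = h/p = 6.80 × 10⁻¹¹ m = 68.0 pm.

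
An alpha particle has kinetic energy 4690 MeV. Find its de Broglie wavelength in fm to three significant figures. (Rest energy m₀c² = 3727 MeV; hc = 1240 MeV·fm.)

Total energy E = KE + m₀c² = 4690 + 3727 = 8417 MeV.
(pc)² = E² − (m₀c²)² = (8417)² − (3727)² = 5.696 × 10⁷ MeV², so pc = 7547 MeV.
λ = hc/(pc) = 1240 MeV·fm / 7547 MeV = 0.164 fm.

λ = 0.164 fm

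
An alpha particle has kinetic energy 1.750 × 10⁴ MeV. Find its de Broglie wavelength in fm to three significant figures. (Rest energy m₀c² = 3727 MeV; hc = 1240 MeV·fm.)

λ = 0.0593 fm

Total energy E = KE + m₀c² = 1.750 × 10⁴ + 3727 = 21227 MeV.
(pc)² = E² − (m₀c²)² = (21227)² − (3727)² = 4.367 × 10⁸ MeV², so pc = 2.090 × 10⁴ MeV.
λ = hc/(pc) = 1240 MeV·fm / 2.090 × 10⁴ MeV = 0.0593 fm.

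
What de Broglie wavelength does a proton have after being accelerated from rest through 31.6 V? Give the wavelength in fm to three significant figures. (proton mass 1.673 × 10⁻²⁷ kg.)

λ = 5090 fm

KE = eV = 1.602 × 10⁻¹⁹ × 31.60 = 5.062 × 10⁻¹⁸ J.
p = √(2mKE) = √(2 × 1.673 × 10⁻²⁷ × 5.062 × 10⁻¹⁸) = 1.301 × 10⁻²² kg·m/s.
λ = h/p = 6.626 × 10⁻³⁴ / 1.301 × 10⁻²² = 5.09 × 10⁻¹² m = 5090 fm.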